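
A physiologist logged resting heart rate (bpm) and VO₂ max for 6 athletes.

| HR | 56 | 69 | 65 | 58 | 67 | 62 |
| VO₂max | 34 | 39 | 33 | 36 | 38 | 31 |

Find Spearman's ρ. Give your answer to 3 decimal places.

0.543

Rank HR: 1, 6, 4, 2, 5, 3
Rank VO₂max: 3, 6, 2, 4, 5, 1
d = rank(HR) − rank(VO₂max): -2, 0, 2, -2, 0, 2; Σd² = 16
ρ = 1 − 6Σd² / [n(n²−1)] = 1 − 6×16 / (6×35) = 1 − 96/210 ≈ 0.543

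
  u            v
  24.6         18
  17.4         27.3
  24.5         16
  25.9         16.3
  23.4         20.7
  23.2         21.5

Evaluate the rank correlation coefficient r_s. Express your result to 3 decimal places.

Rank u: 5, 1, 4, 6, 3, 2
Rank v: 3, 6, 1, 2, 4, 5
d = rank(u) − rank(v): 2, -5, 3, 4, -1, -3; Σd² = 64
ρ = 1 − 6Σd² / [n(n²−1)] = 1 − 6×64 / (6×35) = 1 − 384/210 ≈ -0.829

-0.829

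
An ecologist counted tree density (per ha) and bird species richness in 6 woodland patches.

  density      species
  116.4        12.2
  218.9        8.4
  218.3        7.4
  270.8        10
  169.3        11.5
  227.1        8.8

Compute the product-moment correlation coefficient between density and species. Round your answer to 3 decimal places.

-0.671

n = 6, Σx = 1220.8, Σy = 58.3, Σx² = 262690.6, Σy² = 583.85, Σxy = 11527.69
nΣxy − ΣxΣy = 69166.14 − 71172.64 = -2006.5
nΣx² − (Σx)² = 1576143.6 − 1490352.64 = 85790.96; nΣy² − (Σy)² = 3503.1 − 3398.89 = 104.21
r = -2006.5 / √(85790.96 × 104.21) = -2006.5 / 2990.0294 ≈ -0.671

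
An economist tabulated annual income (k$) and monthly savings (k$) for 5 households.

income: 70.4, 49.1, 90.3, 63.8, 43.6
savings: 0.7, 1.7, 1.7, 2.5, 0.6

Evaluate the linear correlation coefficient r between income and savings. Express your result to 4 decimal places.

0.2584

n = 5, Σx = 317.2, Σy = 7.2, Σx² = 21492.46, Σy² = 12.88, Σxy = 471.92
nΣxy − ΣxΣy = 2359.6 − 2283.84 = 75.76
nΣx² − (Σx)² = 107462.3 − 100615.84 = 6846.46; nΣy² − (Σy)² = 64.4 − 51.84 = 12.56
r = 75.76 / √(6846.46 × 12.56) = 75.76 / 293.2431 ≈ 0.2584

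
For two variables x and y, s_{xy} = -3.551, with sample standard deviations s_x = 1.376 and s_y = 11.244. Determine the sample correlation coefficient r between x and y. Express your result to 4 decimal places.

-0.2295

r = Cov(x,y) / (s_x · s_y) = -3.551 / (1.376 × 11.244)
  = -3.551 / 15.4717 ≈ -0.2295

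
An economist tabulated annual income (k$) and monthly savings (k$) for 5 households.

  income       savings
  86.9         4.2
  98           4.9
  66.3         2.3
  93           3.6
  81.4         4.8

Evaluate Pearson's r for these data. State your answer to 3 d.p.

0.726

n = 5, Σx = 425.6, Σy = 19.8, Σx² = 36826.26, Σy² = 82.94, Σxy = 1723.19
nΣxy − ΣxΣy = 8615.95 − 8426.88 = 189.07
nΣx² − (Σx)² = 184131.3 − 181135.36 = 2995.94; nΣy² − (Σy)² = 414.7 − 392.04 = 22.66
r = 189.07 / √(2995.94 × 22.66) = 189.07 / 260.5533 ≈ 0.726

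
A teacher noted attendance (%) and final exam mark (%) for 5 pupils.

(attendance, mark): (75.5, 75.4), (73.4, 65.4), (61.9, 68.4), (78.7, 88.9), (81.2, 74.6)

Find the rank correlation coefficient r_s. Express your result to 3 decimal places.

Rank attendance: 3, 2, 1, 4, 5
Rank mark: 4, 1, 2, 5, 3
d = rank(attendance) − rank(mark): -1, 1, -1, -1, 2; Σd² = 8
ρ = 1 − 6Σd² / [n(n²−1)] = 1 − 6×8 / (5×24) = 1 − 48/120 ≈ 0.600

0.600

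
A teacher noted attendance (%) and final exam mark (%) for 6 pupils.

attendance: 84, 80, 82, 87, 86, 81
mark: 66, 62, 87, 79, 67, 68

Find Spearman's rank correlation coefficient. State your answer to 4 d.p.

Rank attendance: 4, 1, 3, 6, 5, 2
Rank mark: 2, 1, 6, 5, 3, 4
d = rank(attendance) − rank(mark): 2, 0, -3, 1, 2, -2; Σd² = 22
ρ = 1 − 6Σd² / [n(n²−1)] = 1 − 6×22 / (6×35) = 1 − 132/210 ≈ 0.3714

0.3714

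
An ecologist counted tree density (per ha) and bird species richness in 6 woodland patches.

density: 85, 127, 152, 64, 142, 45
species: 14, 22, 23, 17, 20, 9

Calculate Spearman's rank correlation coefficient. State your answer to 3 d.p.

Rank density: 3, 4, 6, 2, 5, 1
Rank species: 2, 5, 6, 3, 4, 1
d = rank(density) − rank(species): 1, -1, 0, -1, 1, 0; Σd² = 4
ρ = 1 − 6Σd² / [n(n²−1)] = 1 − 6×4 / (6×35) = 1 − 24/210 ≈ 0.886

0.886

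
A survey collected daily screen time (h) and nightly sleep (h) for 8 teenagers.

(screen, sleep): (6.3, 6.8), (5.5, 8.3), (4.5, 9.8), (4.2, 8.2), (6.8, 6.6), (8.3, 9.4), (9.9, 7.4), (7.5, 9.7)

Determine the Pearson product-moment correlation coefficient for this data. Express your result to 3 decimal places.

-0.153

n = 8, Σx = 53, Σy = 66.2, Σx² = 377.22, Σy² = 559.18, Σxy = 435.94
nΣxy − ΣxΣy = 3487.52 − 3508.6 = -21.08
nΣx² − (Σx)² = 3017.76 − 2809 = 208.76; nΣy² − (Σy)² = 4473.44 − 4382.44 = 91
r = -21.08 / √(208.76 × 91) = -21.08 / 137.8302 ≈ -0.153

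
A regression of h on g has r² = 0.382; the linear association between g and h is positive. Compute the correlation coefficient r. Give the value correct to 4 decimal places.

0.6181

|r| = √0.382 = 0.6181
The association is positive, so r = 0.6181.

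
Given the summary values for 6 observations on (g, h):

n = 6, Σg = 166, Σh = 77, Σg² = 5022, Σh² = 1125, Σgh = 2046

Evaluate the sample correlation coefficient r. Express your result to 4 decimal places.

r = (nΣgh − ΣgΣh) / √[(nΣg² − (Σg)²)(nΣh² − (Σh)²)]
Numerator: 6×2046 − 166×77 = -506
Denominator: √[(30132 − 27556)(6750 − 5929)] = √[2576 × 821] = 1454.2682
r = -506 / 1454.2682 ≈ -0.3479

-0.3479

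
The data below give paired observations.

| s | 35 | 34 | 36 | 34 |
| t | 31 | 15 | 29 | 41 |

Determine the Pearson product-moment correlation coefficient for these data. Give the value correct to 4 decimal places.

n = 4, Σs = 139, Σt = 116, Σs² = 4833, Σt² = 3708, Σst = 4033
nΣst − ΣsΣt = 16132 − 16124 = 8
nΣs² − (Σs)² = 19332 − 19321 = 11; nΣt² − (Σt)² = 14832 − 13456 = 1376
r = 8 / √(11 × 1376) = 8 / 123.0285 ≈ 0.0650

0.0650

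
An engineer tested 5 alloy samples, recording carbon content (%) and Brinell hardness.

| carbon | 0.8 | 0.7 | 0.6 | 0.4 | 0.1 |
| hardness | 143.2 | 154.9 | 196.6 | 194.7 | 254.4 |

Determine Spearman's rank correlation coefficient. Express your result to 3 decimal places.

Rank carbon: 5, 4, 3, 2, 1
Rank hardness: 1, 2, 4, 3, 5
d = rank(carbon) − rank(hardness): 4, 2, -1, -1, -4; Σd² = 38
ρ = 1 − 6Σd² / [n(n²−1)] = 1 − 6×38 / (5×24) = 1 − 228/120 ≈ -0.900

-0.900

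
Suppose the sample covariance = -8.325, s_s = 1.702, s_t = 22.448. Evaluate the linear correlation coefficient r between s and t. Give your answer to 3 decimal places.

-0.218

r = Cov(s,t) / (s_s · s_t) = -8.325 / (1.702 × 22.448)
  = -8.325 / 38.2065 ≈ -0.218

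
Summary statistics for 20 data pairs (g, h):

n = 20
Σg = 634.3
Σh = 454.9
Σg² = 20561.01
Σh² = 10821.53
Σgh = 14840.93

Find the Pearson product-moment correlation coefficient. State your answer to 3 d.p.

0.901

r = (nΣgh − ΣgΣh) / √[(nΣg² − (Σg)²)(nΣh² − (Σh)²)]
Numerator: 20×14840.93 − 634.3×454.9 = 8275.53
Denominator: √[(411220.2 − 402336.49)(216430.6 − 206934.01)] = √[8883.71 × 9496.59] = 9185.0396
r = 8275.53 / 9185.0396 ≈ 0.901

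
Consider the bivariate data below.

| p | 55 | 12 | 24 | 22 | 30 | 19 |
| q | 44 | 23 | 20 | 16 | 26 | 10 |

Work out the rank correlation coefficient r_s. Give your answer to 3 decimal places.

0.657

Rank p: 6, 1, 4, 3, 5, 2
Rank q: 6, 4, 3, 2, 5, 1
d = rank(p) − rank(q): 0, -3, 1, 1, 0, 1; Σd² = 12
ρ = 1 − 6Σd² / [n(n²−1)] = 1 − 6×12 / (6×35) = 1 − 72/210 ≈ 0.657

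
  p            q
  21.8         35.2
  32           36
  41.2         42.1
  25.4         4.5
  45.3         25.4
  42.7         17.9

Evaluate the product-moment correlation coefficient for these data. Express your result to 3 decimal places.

0.129

n = 6, Σp = 208.4, Σq = 161.1, Σp² = 7717.22, Σq² = 5293.27, Σpq = 5683.13
nΣpq − ΣpΣq = 34098.78 − 33573.24 = 525.54
nΣp² − (Σp)² = 46303.32 − 43430.56 = 2872.76; nΣq² − (Σq)² = 31759.62 − 25953.21 = 5806.41
r = 525.54 / √(2872.76 × 5806.41) = 525.54 / 4084.1673 ≈ 0.129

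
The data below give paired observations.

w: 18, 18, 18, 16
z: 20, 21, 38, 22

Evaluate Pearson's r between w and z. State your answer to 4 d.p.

n = 4, Σw = 70, Σz = 101, Σw² = 1228, Σz² = 2769, Σwz = 1774
nΣwz − ΣwΣz = 7096 − 7070 = 26
nΣw² − (Σw)² = 4912 − 4900 = 12; nΣz² − (Σz)² = 11076 − 10201 = 875
r = 26 / √(12 × 875) = 26 / 102.4695 ≈ 0.2537

0.2537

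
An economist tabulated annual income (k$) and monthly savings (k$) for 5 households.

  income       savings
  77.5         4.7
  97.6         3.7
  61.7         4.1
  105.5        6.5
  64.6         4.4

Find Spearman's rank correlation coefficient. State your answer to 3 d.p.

Rank income: 3, 4, 1, 5, 2
Rank savings: 4, 1, 2, 5, 3
d = rank(income) − rank(savings): -1, 3, -1, 0, -1; Σd² = 12
ρ = 1 − 6Σd² / [n(n²−1)] = 1 − 6×12 / (5×24) = 1 − 72/120 ≈ 0.400

0.400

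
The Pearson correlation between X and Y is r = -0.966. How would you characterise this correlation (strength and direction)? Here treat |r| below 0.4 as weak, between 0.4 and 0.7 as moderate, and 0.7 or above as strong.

r = -0.966 < 0 so the relationship is negative.
|r| = 0.966, which falls in the strong range.

strong negative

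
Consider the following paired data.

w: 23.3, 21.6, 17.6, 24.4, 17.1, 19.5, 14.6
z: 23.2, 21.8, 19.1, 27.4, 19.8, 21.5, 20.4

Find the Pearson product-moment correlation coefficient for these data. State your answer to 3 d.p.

0.831

n = 7, Σw = 138.1, Σz = 153.2, Σw² = 2800.39, Σz² = 3399.5, Σwz = 3071.83
nΣwz − ΣwΣz = 21502.81 − 21156.92 = 345.89
nΣw² − (Σw)² = 19602.73 − 19071.61 = 531.12; nΣz² − (Σz)² = 23796.5 − 23470.24 = 326.26
r = 345.89 / √(531.12 × 326.26) = 345.89 / 416.2730 ≈ 0.831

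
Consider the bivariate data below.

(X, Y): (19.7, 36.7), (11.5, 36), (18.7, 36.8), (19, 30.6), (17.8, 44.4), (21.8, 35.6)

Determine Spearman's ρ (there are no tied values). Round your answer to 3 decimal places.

-0.429

Rank X: 5, 1, 3, 4, 2, 6
Rank Y: 4, 3, 5, 1, 6, 2
d = rank(X) − rank(Y): 1, -2, -2, 3, -4, 4; Σd² = 50
ρ = 1 − 6Σd² / [n(n²−1)] = 1 − 6×50 / (6×35) = 1 − 300/210 ≈ -0.429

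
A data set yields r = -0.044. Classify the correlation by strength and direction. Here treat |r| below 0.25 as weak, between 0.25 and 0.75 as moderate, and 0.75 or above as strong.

weak negative

r = -0.044 < 0 so the relationship is negative.
|r| = 0.044, which falls in the weak range.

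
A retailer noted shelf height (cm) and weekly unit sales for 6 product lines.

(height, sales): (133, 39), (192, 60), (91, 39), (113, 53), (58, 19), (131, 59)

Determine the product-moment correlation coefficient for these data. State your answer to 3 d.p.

n = 6, Σx = 718, Σy = 269, Σx² = 96128, Σy² = 13293, Σxy = 35076
nΣxy − ΣxΣy = 210456 − 193142 = 17314
nΣx² − (Σx)² = 576768 − 515524 = 61244; nΣy² − (Σy)² = 79758 − 72361 = 7397
r = 17314 / √(61244 × 7397) = 17314 / 21284.3104 ≈ 0.813

0.813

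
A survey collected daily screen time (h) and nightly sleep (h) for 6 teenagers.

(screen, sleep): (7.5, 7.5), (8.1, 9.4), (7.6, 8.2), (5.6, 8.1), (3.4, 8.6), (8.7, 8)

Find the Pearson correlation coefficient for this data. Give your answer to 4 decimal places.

n = 6, Σx = 40.9, Σy = 49.8, Σx² = 298.23, Σy² = 415.42, Σxy = 338.91
nΣxy − ΣxΣy = 2033.46 − 2036.82 = -3.36
nΣx² − (Σx)² = 1789.38 − 1672.81 = 116.57; nΣy² − (Σy)² = 2492.52 − 2480.04 = 12.48
r = -3.36 / √(116.57 × 12.48) = -3.36 / 38.1418 ≈ -0.0881

-0.0881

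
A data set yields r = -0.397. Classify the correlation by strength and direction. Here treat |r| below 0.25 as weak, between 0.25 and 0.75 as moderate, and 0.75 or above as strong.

moderate negative

r = -0.397 < 0 so the relationship is negative.
|r| = 0.397, which falls in the moderate range.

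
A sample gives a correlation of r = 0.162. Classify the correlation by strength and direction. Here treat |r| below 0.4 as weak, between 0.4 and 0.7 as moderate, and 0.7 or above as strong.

weak positive

r = 0.162 > 0 so the relationship is positive.
|r| = 0.162, which falls in the weak range.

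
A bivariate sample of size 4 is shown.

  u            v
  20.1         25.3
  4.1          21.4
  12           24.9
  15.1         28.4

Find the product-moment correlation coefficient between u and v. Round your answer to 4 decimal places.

n = 4, Σu = 51.3, Σv = 100, Σu² = 792.83, Σv² = 2524.62, Σuv = 1323.91
nΣuv − ΣuΣv = 5295.64 − 5130 = 165.64
nΣu² − (Σu)² = 3171.32 − 2631.69 = 539.63; nΣv² − (Σv)² = 10098.48 − 10000 = 98.48
r = 165.64 / √(539.63 × 98.48) = 165.64 / 230.5271 ≈ 0.7185

0.7185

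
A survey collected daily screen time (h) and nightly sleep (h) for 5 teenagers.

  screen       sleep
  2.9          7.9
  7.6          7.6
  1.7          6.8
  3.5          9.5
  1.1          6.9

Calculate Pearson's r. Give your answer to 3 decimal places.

0.274

n = 5, Σx = 16.8, Σy = 38.7, Σx² = 82.52, Σy² = 304.27, Σxy = 133.07
nΣxy − ΣxΣy = 665.35 − 650.16 = 15.19
nΣx² − (Σx)² = 412.6 − 282.24 = 130.36; nΣy² − (Σy)² = 1521.35 − 1497.69 = 23.66
r = 15.19 / √(130.36 × 23.66) = 15.19 / 55.5366 ≈ 0.274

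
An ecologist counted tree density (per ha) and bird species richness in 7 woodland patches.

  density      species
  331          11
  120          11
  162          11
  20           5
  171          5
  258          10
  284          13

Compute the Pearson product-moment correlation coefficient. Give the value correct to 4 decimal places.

0.6336

n = 7, Σx = 1346, Σy = 66, Σx² = 327066, Σy² = 682, Σxy = 13970
nΣxy − ΣxΣy = 97790 − 88836 = 8954
nΣx² − (Σx)² = 2289462 − 1811716 = 477746; nΣy² − (Σy)² = 4774 − 4356 = 418
r = 8954 / √(477746 × 418) = 8954 / 14131.4482 ≈ 0.6336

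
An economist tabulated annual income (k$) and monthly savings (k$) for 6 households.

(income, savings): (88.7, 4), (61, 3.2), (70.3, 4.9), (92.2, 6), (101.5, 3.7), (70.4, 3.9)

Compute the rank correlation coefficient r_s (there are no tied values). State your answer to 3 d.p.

Rank income: 4, 1, 2, 5, 6, 3
Rank savings: 4, 1, 5, 6, 2, 3
d = rank(income) − rank(savings): 0, 0, -3, -1, 4, 0; Σd² = 26
ρ = 1 − 6Σd² / [n(n²−1)] = 1 − 6×26 / (6×35) = 1 − 156/210 ≈ 0.257

0.257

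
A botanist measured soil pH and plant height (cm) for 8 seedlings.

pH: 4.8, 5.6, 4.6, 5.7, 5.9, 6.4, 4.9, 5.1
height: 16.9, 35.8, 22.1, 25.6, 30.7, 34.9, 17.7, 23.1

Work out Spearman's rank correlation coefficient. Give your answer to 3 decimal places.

0.786

Rank pH: 2, 5, 1, 6, 7, 8, 3, 4
Rank height: 1, 8, 3, 5, 6, 7, 2, 4
d = rank(pH) − rank(height): 1, -3, -2, 1, 1, 1, 1, 0; Σd² = 18
ρ = 1 − 6Σd² / [n(n²−1)] = 1 − 6×18 / (8×63) = 1 − 108/504 ≈ 0.786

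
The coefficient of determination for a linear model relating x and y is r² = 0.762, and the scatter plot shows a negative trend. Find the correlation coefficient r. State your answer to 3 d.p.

-0.873

|r| = √0.762 = 0.873
The association is negative, so r = −0.873.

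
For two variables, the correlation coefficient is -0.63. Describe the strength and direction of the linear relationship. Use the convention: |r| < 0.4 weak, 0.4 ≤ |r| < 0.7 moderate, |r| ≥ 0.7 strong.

r = -0.63 < 0 so the relationship is negative.
|r| = 0.63, which falls in the moderate range.

moderate negative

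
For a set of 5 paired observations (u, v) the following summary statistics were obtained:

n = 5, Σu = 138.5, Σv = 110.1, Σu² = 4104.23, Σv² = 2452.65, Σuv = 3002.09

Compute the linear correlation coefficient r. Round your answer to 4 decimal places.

-0.5482

r = (nΣuv − ΣuΣv) / √[(nΣu² − (Σu)²)(nΣv² − (Σv)²)]
Numerator: 5×3002.09 − 138.5×110.1 = -238.4
Denominator: √[(20521.15 − 19182.25)(12263.25 − 12122.01)] = √[1338.9 × 141.24] = 434.8635
r = -238.4 / 434.8635 ≈ -0.5482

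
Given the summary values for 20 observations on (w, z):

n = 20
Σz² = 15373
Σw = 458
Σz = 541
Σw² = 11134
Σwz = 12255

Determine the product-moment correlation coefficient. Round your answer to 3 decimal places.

-0.194

r = (nΣwz − ΣwΣz) / √[(nΣw² − (Σw)²)(nΣz² − (Σz)²)]
Numerator: 20×12255 − 458×541 = -2678
Denominator: √[(222680 − 209764)(307460 − 292681)] = √[12916 × 14779] = 13816.1342
r = -2678 / 13816.1342 ≈ -0.194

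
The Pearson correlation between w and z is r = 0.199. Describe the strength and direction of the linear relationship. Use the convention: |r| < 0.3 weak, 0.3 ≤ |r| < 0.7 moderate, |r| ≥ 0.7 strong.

weak positive

r = 0.199 > 0 so the relationship is positive.
|r| = 0.199, which falls in the weak range.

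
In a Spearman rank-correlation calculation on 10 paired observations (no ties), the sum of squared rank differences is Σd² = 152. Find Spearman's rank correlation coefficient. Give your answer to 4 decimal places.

ρ = 1 − 6Σd² / [n(n²−1)] = 1 − 6×152 / (10×99)
  = 1 − 912/990 = 1 − 0.92121 ≈ 0.0788

0.0788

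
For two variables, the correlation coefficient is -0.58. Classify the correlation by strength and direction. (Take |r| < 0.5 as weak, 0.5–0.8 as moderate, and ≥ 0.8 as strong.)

r = -0.58 < 0 so the relationship is negative.
|r| = 0.58, which falls in the moderate range.

moderate negative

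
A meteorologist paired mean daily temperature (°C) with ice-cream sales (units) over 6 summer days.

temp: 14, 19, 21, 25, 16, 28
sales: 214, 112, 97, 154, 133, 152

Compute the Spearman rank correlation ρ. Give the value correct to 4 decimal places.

Rank temp: 1, 3, 4, 5, 2, 6
Rank sales: 6, 2, 1, 5, 3, 4
d = rank(temp) − rank(sales): -5, 1, 3, 0, -1, 2; Σd² = 40
ρ = 1 − 6Σd² / [n(n²−1)] = 1 − 6×40 / (6×35) = 1 − 240/210 ≈ -0.1429

-0.1429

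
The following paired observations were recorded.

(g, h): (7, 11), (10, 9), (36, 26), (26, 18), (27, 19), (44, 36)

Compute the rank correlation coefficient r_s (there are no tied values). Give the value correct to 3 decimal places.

0.943

Rank g: 1, 2, 5, 3, 4, 6
Rank h: 2, 1, 5, 3, 4, 6
d = rank(g) − rank(h): -1, 1, 0, 0, 0, 0; Σd² = 2
ρ = 1 − 6Σd² / [n(n²−1)] = 1 − 6×2 / (6×35) = 1 − 12/210 ≈ 0.943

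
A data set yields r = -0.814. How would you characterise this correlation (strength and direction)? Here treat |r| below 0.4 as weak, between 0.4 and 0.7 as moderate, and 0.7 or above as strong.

r = -0.814 < 0 so the relationship is negative.
|r| = 0.814, which falls in the strong range.

strong negative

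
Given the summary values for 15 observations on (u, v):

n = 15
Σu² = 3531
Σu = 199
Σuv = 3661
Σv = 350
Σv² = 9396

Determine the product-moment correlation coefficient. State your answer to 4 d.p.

r = (nΣuv − ΣuΣv) / √[(nΣu² − (Σu)²)(nΣv² − (Σv)²)]
Numerator: 15×3661 − 199×350 = -14735
Denominator: √[(52965 − 39601)(140940 − 122500)] = √[13364 × 18440] = 15698.1579
r = -14735 / 15698.1579 ≈ -0.9386

-0.9386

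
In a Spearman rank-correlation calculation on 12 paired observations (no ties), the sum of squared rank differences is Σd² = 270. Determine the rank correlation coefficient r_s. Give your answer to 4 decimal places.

0.0559

ρ = 1 − 6Σd² / [n(n²−1)] = 1 − 6×270 / (12×143)
  = 1 − 1620/1716 = 1 − 0.94406 ≈ 0.0559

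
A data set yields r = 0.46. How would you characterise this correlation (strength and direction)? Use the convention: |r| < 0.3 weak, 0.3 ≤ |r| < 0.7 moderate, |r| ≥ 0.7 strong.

moderate positive

r = 0.46 > 0 so the relationship is positive.
|r| = 0.46, which falls in the moderate range.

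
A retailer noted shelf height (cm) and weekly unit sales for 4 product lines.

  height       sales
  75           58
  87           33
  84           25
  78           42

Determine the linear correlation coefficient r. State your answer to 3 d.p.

-0.864

n = 4, Σx = 324, Σy = 158, Σx² = 26334, Σy² = 6842, Σxy = 12597
nΣxy − ΣxΣy = 50388 − 51192 = -804
nΣx² − (Σx)² = 105336 − 104976 = 360; nΣy² − (Σy)² = 27368 − 24964 = 2404
r = -804 / √(360 × 2404) = -804 / 930.2903 ≈ -0.864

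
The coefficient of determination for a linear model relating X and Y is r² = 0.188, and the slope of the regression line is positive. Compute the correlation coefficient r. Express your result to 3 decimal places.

0.434

|r| = √0.188 = 0.434
The association is positive, so r = 0.434.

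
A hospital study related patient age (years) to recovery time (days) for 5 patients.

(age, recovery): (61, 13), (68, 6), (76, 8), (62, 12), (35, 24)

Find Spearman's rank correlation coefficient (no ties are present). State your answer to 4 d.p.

Rank age: 2, 4, 5, 3, 1
Rank recovery: 4, 1, 2, 3, 5
d = rank(age) − rank(recovery): -2, 3, 3, 0, -4; Σd² = 38
ρ = 1 − 6Σd² / [n(n²−1)] = 1 − 6×38 / (5×24) = 1 − 228/120 ≈ -0.9000

-0.9000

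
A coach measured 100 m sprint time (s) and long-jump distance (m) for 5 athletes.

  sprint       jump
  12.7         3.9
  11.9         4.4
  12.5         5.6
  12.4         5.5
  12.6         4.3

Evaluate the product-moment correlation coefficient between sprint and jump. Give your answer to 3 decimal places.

n = 5, Σx = 62.1, Σy = 23.7, Σx² = 771.67, Σy² = 114.67, Σxy = 294.27
nΣxy − ΣxΣy = 1471.35 − 1471.77 = -0.42
nΣx² − (Σx)² = 3858.35 − 3856.41 = 1.94; nΣy² − (Σy)² = 573.35 − 561.69 = 11.66
r = -0.42 / √(1.94 × 11.66) = -0.42 / 4.7561 ≈ -0.088

-0.088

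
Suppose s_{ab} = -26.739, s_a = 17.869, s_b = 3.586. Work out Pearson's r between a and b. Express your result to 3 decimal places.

-0.417

r = Cov(a,b) / (s_a · s_b) = -26.739 / (17.869 × 3.586)
  = -26.739 / 64.0782 ≈ -0.417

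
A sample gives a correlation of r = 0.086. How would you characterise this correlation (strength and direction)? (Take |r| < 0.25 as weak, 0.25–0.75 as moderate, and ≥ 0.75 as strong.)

r = 0.086 > 0 so the relationship is positive.
|r| = 0.086, which falls in the weak range.

weak positive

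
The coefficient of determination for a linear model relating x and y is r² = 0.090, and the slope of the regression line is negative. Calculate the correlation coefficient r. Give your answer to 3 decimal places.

-0.300

|r| = √0.090 = 0.300
The association is negative, so r = −0.300.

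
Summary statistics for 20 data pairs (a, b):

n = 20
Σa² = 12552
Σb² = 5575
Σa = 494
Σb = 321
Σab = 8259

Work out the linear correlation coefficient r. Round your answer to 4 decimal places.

0.8582

r = (nΣab − ΣaΣb) / √[(nΣa² − (Σa)²)(nΣb² − (Σb)²)]
Numerator: 20×8259 − 494×321 = 6606
Denominator: √[(251040 − 244036)(111500 − 103041)] = √[7004 × 8459] = 7697.1966
r = 6606 / 7697.1966 ≈ 0.8582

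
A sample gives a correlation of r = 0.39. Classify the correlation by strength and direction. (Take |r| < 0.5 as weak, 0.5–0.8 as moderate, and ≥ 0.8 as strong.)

weak positive

r = 0.39 > 0 so the relationship is positive.
|r| = 0.39, which falls in the weak range.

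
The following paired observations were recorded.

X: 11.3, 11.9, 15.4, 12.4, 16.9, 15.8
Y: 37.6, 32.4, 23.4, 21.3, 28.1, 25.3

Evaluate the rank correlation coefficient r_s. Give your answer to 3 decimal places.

-0.429

Rank X: 1, 2, 4, 3, 6, 5
Rank Y: 6, 5, 2, 1, 4, 3
d = rank(X) − rank(Y): -5, -3, 2, 2, 2, 2; Σd² = 50
ρ = 1 − 6Σd² / [n(n²−1)] = 1 − 6×50 / (6×35) = 1 − 300/210 ≈ -0.429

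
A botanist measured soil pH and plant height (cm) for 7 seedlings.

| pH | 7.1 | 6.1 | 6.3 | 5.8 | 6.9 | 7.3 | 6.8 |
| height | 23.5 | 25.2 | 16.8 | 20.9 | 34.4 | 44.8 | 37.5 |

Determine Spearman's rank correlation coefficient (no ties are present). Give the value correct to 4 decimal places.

0.6071

Rank pH: 6, 2, 3, 1, 5, 7, 4
Rank height: 3, 4, 1, 2, 5, 7, 6
d = rank(pH) − rank(height): 3, -2, 2, -1, 0, 0, -2; Σd² = 22
ρ = 1 − 6Σd² / [n(n²−1)] = 1 − 6×22 / (7×48) = 1 − 132/336 ≈ 0.6071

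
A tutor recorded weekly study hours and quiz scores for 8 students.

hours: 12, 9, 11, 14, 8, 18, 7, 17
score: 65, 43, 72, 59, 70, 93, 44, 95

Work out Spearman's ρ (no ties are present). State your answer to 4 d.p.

Rank hours: 5, 3, 4, 6, 2, 8, 1, 7
Rank score: 4, 1, 6, 3, 5, 7, 2, 8
d = rank(hours) − rank(score): 1, 2, -2, 3, -3, 1, -1, -1; Σd² = 30
ρ = 1 − 6Σd² / [n(n²−1)] = 1 − 6×30 / (8×63) = 1 − 180/504 ≈ 0.6429

0.6429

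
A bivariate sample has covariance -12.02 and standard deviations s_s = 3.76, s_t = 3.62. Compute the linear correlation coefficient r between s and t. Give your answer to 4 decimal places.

-0.8831

r = Cov(s,t) / (s_s · s_t) = -12.02 / (3.76 × 3.62)
  = -12.02 / 13.6112 ≈ -0.8831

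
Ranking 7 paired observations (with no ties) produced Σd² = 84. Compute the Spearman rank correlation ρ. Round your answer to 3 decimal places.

-0.500

ρ = 1 − 6Σd² / [n(n²−1)] = 1 − 6×84 / (7×48)
  = 1 − 504/336 = 1 − 1.5000 ≈ -0.500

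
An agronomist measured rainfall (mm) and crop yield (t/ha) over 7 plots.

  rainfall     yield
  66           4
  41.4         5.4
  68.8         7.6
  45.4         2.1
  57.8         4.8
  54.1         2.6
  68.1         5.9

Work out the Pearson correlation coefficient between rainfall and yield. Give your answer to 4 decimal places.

0.5279

n = 7, Σx = 401.6, Σy = 32.4, Σx² = 23769.82, Σy² = 171.94, Σxy = 1925.67
nΣxy − ΣxΣy = 13479.69 − 13011.84 = 467.85
nΣx² − (Σx)² = 166388.74 − 161282.56 = 5106.18; nΣy² − (Σy)² = 1203.58 − 1049.76 = 153.82
r = 467.85 / √(5106.18 × 153.82) = 467.85 / 886.2464 ≈ 0.5279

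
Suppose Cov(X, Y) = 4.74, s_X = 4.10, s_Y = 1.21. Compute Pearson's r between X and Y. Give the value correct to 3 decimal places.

0.955

r = Cov(X,Y) / (s_X · s_Y) = 4.74 / (4.10 × 1.21)
  = 4.74 / 4.9610 ≈ 0.955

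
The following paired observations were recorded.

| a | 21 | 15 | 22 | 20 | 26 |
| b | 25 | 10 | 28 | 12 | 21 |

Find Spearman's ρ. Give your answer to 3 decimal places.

0.700

Rank a: 3, 1, 4, 2, 5
Rank b: 4, 1, 5, 2, 3
d = rank(a) − rank(b): -1, 0, -1, 0, 2; Σd² = 6
ρ = 1 − 6Σd² / [n(n²−1)] = 1 − 6×6 / (5×24) = 1 − 36/120 ≈ 0.700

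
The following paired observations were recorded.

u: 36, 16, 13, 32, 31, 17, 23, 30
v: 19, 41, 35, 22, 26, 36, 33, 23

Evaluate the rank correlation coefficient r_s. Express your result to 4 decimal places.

Rank u: 8, 2, 1, 7, 6, 3, 4, 5
Rank v: 1, 8, 6, 2, 4, 7, 5, 3
d = rank(u) − rank(v): 7, -6, -5, 5, 2, -4, -1, 2; Σd² = 160
ρ = 1 − 6Σd² / [n(n²−1)] = 1 − 6×160 / (8×63) = 1 − 960/504 ≈ -0.9048

-0.9048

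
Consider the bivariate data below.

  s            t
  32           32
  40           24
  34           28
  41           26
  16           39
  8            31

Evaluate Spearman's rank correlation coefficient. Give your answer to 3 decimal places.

Rank s: 3, 5, 4, 6, 2, 1
Rank t: 5, 1, 3, 2, 6, 4
d = rank(s) − rank(t): -2, 4, 1, 4, -4, -3; Σd² = 62
ρ = 1 − 6Σd² / [n(n²−1)] = 1 − 6×62 / (6×35) = 1 − 372/210 ≈ -0.771

-0.771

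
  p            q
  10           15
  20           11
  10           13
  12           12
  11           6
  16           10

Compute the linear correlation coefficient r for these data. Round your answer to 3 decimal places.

n = 6, Σp = 79, Σq = 67, Σp² = 1121, Σq² = 795, Σpq = 870
nΣpq − ΣpΣq = 5220 − 5293 = -73
nΣp² − (Σp)² = 6726 − 6241 = 485; nΣq² − (Σq)² = 4770 − 4489 = 281
r = -73 / √(485 × 281) = -73 / 369.1680 ≈ -0.198

-0.198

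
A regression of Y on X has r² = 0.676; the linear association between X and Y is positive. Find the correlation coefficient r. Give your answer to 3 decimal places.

0.822

|r| = √0.676 = 0.822
The association is positive, so r = 0.822.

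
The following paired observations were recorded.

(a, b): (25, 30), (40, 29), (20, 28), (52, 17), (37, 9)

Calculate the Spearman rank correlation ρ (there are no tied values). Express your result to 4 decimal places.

Rank a: 2, 4, 1, 5, 3
Rank b: 5, 4, 3, 2, 1
d = rank(a) − rank(b): -3, 0, -2, 3, 2; Σd² = 26
ρ = 1 − 6Σd² / [n(n²−1)] = 1 − 6×26 / (5×24) = 1 − 156/120 ≈ -0.3000

-0.3000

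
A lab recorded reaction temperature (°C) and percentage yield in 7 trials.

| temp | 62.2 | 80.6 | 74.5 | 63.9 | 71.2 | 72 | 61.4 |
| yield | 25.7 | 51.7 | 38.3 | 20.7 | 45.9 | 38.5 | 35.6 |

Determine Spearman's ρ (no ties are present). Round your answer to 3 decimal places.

0.714

Rank temp: 2, 7, 6, 3, 4, 5, 1
Rank yield: 2, 7, 4, 1, 6, 5, 3
d = rank(temp) − rank(yield): 0, 0, 2, 2, -2, 0, -2; Σd² = 16
ρ = 1 − 6Σd² / [n(n²−1)] = 1 − 6×16 / (7×48) = 1 − 96/336 ≈ 0.714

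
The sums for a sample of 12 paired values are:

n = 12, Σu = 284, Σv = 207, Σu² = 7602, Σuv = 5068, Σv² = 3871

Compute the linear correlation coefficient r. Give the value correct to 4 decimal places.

r = (nΣuv − ΣuΣv) / √[(nΣu² − (Σu)²)(nΣv² − (Σv)²)]
Numerator: 12×5068 − 284×207 = 2028
Denominator: √[(91224 − 80656)(46452 − 42849)] = √[10568 × 3603] = 6170.6162
r = 2028 / 6170.6162 ≈ 0.3287

0.3287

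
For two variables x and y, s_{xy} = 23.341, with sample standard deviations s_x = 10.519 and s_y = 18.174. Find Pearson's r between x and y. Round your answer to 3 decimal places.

0.122

r = Cov(x,y) / (s_x · s_y) = 23.341 / (10.519 × 18.174)
  = 23.341 / 191.1723 ≈ 0.122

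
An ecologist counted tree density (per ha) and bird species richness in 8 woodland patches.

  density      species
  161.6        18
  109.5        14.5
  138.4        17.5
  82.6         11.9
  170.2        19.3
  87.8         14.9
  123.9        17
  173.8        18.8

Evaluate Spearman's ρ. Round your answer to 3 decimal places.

0.952

Rank density: 6, 3, 5, 1, 7, 2, 4, 8
Rank species: 6, 2, 5, 1, 8, 3, 4, 7
d = rank(density) − rank(species): 0, 1, 0, 0, -1, -1, 0, 1; Σd² = 4
ρ = 1 − 6Σd² / [n(n²−1)] = 1 − 6×4 / (8×63) = 1 − 24/504 ≈ 0.952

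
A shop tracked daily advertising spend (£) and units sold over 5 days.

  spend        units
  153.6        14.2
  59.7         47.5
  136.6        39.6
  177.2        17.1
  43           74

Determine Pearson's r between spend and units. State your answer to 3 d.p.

-0.914

n = 5, Σx = 570.1, Σy = 192.4, Σx² = 79065.45, Σy² = 9794.46, Σxy = 16638.35
nΣxy − ΣxΣy = 83191.75 − 109687.24 = -26495.49
nΣx² − (Σx)² = 395327.25 − 325014.01 = 70313.24; nΣy² − (Σy)² = 48972.3 − 37017.76 = 11954.54
r = -26495.49 / √(70313.24 × 11954.54) = -26495.49 / 28992.4549 ≈ -0.914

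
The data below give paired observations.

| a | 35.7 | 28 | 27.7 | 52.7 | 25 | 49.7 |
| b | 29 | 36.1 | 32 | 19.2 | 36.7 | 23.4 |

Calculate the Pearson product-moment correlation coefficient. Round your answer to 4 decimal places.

n = 6, Σa = 218.8, Σb = 176.4, Σa² = 8698.16, Σb² = 5431.3, Σab = 6024.82
nΣab − ΣaΣb = 36148.92 − 38596.32 = -2447.4
nΣa² − (Σa)² = 52188.96 − 47873.44 = 4315.52; nΣb² − (Σb)² = 32587.8 − 31116.96 = 1470.84
r = -2447.4 / √(4315.52 × 1470.84) = -2447.4 / 2519.4125 ≈ -0.9714

-0.9714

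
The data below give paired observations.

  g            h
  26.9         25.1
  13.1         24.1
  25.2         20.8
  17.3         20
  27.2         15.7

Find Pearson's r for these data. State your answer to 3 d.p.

-0.326

n = 5, Σg = 109.7, Σh = 105.7, Σg² = 2569.39, Σh² = 2289.95, Σgh = 2288.1
nΣgh − ΣgΣh = 11440.5 − 11595.29 = -154.79
nΣg² − (Σg)² = 12846.95 − 12034.09 = 812.86; nΣh² − (Σh)² = 11449.75 − 11172.49 = 277.26
r = -154.79 / √(812.86 × 277.26) = -154.79 / 474.7353 ≈ -0.326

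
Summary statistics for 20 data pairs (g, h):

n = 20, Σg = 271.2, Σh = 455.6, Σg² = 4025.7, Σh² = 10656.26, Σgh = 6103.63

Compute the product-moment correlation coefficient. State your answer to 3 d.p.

-0.239

r = (nΣgh − ΣgΣh) / √[(nΣg² − (Σg)²)(nΣh² − (Σh)²)]
Numerator: 20×6103.63 − 271.2×455.6 = -1486.12
Denominator: √[(80514 − 73549.44)(213125.2 − 207571.36)] = √[6964.56 × 5553.84] = 6219.3289
r = -1486.12 / 6219.3289 ≈ -0.239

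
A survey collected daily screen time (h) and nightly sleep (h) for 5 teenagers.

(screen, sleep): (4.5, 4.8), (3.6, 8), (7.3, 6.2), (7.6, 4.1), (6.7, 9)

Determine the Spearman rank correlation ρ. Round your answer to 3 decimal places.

Rank screen: 2, 1, 4, 5, 3
Rank sleep: 2, 4, 3, 1, 5
d = rank(screen) − rank(sleep): 0, -3, 1, 4, -2; Σd² = 30
ρ = 1 − 6Σd² / [n(n²−1)] = 1 − 6×30 / (5×24) = 1 − 180/120 ≈ -0.500

-0.500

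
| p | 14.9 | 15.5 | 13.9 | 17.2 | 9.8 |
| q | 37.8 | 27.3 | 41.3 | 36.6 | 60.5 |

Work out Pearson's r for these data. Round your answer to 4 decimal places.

-0.8805

n = 5, Σp = 71.3, Σq = 203.5, Σp² = 1047.35, Σq² = 8879.63, Σpq = 2782.86
nΣpq − ΣpΣq = 13914.3 − 14509.55 = -595.25
nΣp² − (Σp)² = 5236.75 − 5083.69 = 153.06; nΣq² − (Σq)² = 44398.15 − 41412.25 = 2985.9
r = -595.25 / √(153.06 × 2985.9) = -595.25 / 676.0339 ≈ -0.8805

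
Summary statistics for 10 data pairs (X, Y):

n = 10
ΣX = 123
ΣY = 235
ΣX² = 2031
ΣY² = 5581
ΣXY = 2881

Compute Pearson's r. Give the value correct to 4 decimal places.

r = (nΣXY − ΣXΣY) / √[(nΣX² − (ΣX)²)(nΣY² − (ΣY)²)]
Numerator: 10×2881 − 123×235 = -95
Denominator: √[(20310 − 15129)(55810 − 55225)] = √[5181 × 585] = 1740.9437
r = -95 / 1740.9437 ≈ -0.0546

-0.0546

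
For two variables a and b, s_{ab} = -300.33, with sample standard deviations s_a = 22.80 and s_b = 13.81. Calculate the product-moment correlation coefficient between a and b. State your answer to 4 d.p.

-0.9538

r = Cov(a,b) / (s_a · s_b) = -300.33 / (22.80 × 13.81)
  = -300.33 / 314.8680 ≈ -0.9538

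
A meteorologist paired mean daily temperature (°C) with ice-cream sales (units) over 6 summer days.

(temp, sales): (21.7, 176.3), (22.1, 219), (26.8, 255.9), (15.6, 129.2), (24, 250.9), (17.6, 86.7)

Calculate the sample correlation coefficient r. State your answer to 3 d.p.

n = 6, Σx = 127.8, Σy = 1118, Σx² = 2806.66, Σy² = 231687.84, Σxy = 25086.77
nΣxy − ΣxΣy = 150520.62 − 142880.4 = 7640.22
nΣx² − (Σx)² = 16839.96 − 16332.84 = 507.12; nΣy² − (Σy)² = 1390127.04 − 1249924 = 140203.04
r = 7640.22 / √(507.12 × 140203.04) = 7640.22 / 8432.0677 ≈ 0.906

0.906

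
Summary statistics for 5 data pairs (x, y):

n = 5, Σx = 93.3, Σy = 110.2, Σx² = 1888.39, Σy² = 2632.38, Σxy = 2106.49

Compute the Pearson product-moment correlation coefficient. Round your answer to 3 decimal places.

r = (nΣxy − ΣxΣy) / √[(nΣx² − (Σx)²)(nΣy² − (Σy)²)]
Numerator: 5×2106.49 − 93.3×110.2 = 250.79
Denominator: √[(9441.95 − 8704.89)(13161.9 − 12144.04)] = √[737.06 × 1017.86] = 866.1547
r = 250.79 / 866.1547 ≈ 0.290

0.290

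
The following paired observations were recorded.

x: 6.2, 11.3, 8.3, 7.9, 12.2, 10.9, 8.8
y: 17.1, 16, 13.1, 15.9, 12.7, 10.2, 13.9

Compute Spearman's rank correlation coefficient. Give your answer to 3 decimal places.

Rank x: 1, 6, 3, 2, 7, 5, 4
Rank y: 7, 6, 3, 5, 2, 1, 4
d = rank(x) − rank(y): -6, 0, 0, -3, 5, 4, 0; Σd² = 86
ρ = 1 − 6Σd² / [n(n²−1)] = 1 − 6×86 / (7×48) = 1 − 516/336 ≈ -0.536

-0.536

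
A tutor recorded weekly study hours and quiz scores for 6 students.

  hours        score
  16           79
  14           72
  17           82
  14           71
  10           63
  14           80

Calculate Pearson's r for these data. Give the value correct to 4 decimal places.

n = 6, Σx = 85, Σy = 447, Σx² = 1233, Σy² = 33559, Σxy = 6410
nΣxy − ΣxΣy = 38460 − 37995 = 465
nΣx² − (Σx)² = 7398 − 7225 = 173; nΣy² − (Σy)² = 201354 − 199809 = 1545
r = 465 / √(173 × 1545) = 465 / 516.9961 ≈ 0.8994

0.8994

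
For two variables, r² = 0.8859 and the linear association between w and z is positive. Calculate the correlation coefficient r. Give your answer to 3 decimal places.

0.941

|r| = √0.8859 = 0.941
The association is positive, so r = 0.941.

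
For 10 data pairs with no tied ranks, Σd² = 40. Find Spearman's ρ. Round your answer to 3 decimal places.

ρ = 1 − 6Σd² / [n(n²−1)] = 1 − 6×40 / (10×99)
  = 1 − 240/990 = 1 − 0.2424 ≈ 0.758

0.758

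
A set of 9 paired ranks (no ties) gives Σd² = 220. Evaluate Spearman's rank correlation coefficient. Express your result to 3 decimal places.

-0.833

ρ = 1 − 6Σd² / [n(n²−1)] = 1 − 6×220 / (9×80)
  = 1 − 1320/720 = 1 − 1.8333 ≈ -0.833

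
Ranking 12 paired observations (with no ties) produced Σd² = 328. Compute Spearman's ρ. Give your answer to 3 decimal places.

-0.147

ρ = 1 − 6Σd² / [n(n²−1)] = 1 − 6×328 / (12×143)
  = 1 − 1968/1716 = 1 − 1.1469 ≈ -0.147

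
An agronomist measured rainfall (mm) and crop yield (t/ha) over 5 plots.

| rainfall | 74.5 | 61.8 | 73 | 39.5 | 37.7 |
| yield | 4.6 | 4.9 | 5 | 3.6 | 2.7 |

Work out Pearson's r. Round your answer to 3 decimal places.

n = 5, Σx = 286.5, Σy = 20.8, Σx² = 17680.03, Σy² = 90.42, Σxy = 1254.51
nΣxy − ΣxΣy = 6272.55 − 5959.2 = 313.35
nΣx² − (Σx)² = 88400.15 − 82082.25 = 6317.9; nΣy² − (Σy)² = 452.1 − 432.64 = 19.46
r = 313.35 / √(6317.9 × 19.46) = 313.35 / 350.6370 ≈ 0.894

0.894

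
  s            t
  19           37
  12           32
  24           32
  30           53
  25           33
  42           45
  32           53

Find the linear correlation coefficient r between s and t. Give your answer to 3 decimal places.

0.661

n = 7, Σs = 184, Σt = 285, Σs² = 5394, Σt² = 12149, Σst = 7856
nΣst − ΣsΣt = 54992 − 52440 = 2552
nΣs² − (Σs)² = 37758 − 33856 = 3902; nΣt² − (Σt)² = 85043 − 81225 = 3818
r = 2552 / √(3902 × 3818) = 2552 / 3859.7715 ≈ 0.661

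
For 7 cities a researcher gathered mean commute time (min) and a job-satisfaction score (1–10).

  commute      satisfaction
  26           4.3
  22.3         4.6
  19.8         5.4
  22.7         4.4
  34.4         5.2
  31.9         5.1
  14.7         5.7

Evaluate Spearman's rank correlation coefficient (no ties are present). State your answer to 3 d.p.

-0.429

Rank commute: 5, 3, 2, 4, 7, 6, 1
Rank satisfaction: 1, 3, 6, 2, 5, 4, 7
d = rank(commute) − rank(satisfaction): 4, 0, -4, 2, 2, 2, -6; Σd² = 80
ρ = 1 − 6Σd² / [n(n²−1)] = 1 − 6×80 / (7×48) = 1 − 480/336 ≈ -0.429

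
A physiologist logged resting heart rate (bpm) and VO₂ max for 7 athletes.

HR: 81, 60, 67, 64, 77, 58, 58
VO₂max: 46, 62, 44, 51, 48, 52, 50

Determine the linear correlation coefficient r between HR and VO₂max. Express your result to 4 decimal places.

-0.5542

n = 7, Σx = 465, Σy = 353, Σx² = 31403, Σy² = 18005, Σxy = 23270
nΣxy − ΣxΣy = 162890 − 164145 = -1255
nΣx² − (Σx)² = 219821 − 216225 = 3596; nΣy² − (Σy)² = 126035 − 124609 = 1426
r = -1255 / √(3596 × 1426) = -1255 / 2264.4858 ≈ -0.5542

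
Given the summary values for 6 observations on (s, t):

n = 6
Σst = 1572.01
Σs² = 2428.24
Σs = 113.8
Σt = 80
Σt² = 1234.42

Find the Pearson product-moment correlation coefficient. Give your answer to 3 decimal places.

0.257

r = (nΣst − ΣsΣt) / √[(nΣs² − (Σs)²)(nΣt² − (Σt)²)]
Numerator: 6×1572.01 − 113.8×80 = 328.06
Denominator: √[(14569.44 − 12950.44)(7406.52 − 6400)] = √[1619 × 1006.52] = 1276.5406
r = 328.06 / 1276.5406 ≈ 0.257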